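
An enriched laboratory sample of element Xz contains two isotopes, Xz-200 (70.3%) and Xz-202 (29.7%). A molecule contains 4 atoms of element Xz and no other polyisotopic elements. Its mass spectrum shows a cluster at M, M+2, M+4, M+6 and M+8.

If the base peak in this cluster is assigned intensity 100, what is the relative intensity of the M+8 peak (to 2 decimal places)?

Binomial terms of (0.703 + 0.297)^4: M 0.2442, M+2 0.4127, M+4 0.2616, M+6 0.0737, M+8 0.0078 → M+2 is the base peak.
P(M+2) = C(4,1) × 0.703^3 × 0.297^1 = 4 × 0.34742893 × 0.2970 = 0.412746 (base)
P(M+8) = C(4,4) × 0.703^0 × 0.297^4 = 1 × 1.0000 × 0.00778083 = 0.007781
Relative intensity = 0.007781 / 0.412746 × 100 = 1.89

1.89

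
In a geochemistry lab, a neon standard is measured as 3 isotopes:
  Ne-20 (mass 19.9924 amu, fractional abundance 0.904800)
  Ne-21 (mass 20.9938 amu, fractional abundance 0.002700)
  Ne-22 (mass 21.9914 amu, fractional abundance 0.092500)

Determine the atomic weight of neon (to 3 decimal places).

The abundance-weighted mean is 0.904800 × 19.9924 + 0.002700 × 20.9938 + 0.092500 × 21.9914
= 18.08912 + 0.05668 + 2.03420 = 20.18000 amu

20.180 amu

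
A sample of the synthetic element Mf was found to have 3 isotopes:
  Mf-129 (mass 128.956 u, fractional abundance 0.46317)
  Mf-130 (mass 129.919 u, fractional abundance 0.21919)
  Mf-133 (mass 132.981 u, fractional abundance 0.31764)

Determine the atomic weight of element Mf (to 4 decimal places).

130.4456 u

The abundance-weighted mean is 0.46317 × 128.956 + 0.21919 × 129.919 + 0.31764 × 132.981
= 59.72855 + 28.47695 + 42.24008 = 130.44558 u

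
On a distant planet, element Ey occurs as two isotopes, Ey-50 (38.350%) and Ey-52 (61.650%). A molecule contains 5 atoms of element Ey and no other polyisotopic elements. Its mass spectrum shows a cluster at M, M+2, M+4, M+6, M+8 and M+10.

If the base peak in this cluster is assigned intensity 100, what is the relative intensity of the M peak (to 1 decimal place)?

(0.38350 + 0.61650)^5 gives M 0.0083, M+2 0.0667, M+4 0.2144, M+6 0.3446, M+8 0.2770, M+10 0.0891; the largest is M+6.
P(M+6) = C(5,3) × 0.38350^2 × 0.61650^3 = 10 × 0.14707225 × 0.23431454 = 0.344612 (base)
P(M) = C(5,0) × 0.38350^5 × 0.61650^0 = 1 × 0.0082952 × 1.0000 = 0.008295
Relative intensity = 0.008295 / 0.344612 × 100 = 2.4

2.4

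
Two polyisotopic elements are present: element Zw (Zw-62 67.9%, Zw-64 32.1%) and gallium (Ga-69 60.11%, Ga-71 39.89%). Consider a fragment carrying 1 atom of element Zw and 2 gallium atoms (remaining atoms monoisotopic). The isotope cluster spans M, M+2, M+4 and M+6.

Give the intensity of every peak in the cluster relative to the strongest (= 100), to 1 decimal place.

Element Zw pattern (n=1): 0.6790 : 0.3210
Gallium pattern (n=2): 0.36132121 : 0.47955758 : 0.15912121
Convolve the two distributions (both contribute in 2-u steps):
  M: 0.6790×0.36132121 = 0.245337
  M+2: 0.6790×0.47955758 + 0.3210×0.36132121 = 0.441604
  M+4: 0.6790×0.15912121 + 0.3210×0.47955758 = 0.261981
  M+6: 0.3210×0.15912121 = 0.051078
Scale to base peak (0.441604) = 100: 55.6 : 100.0 : 59.3 : 11.6

55.6 : 100.0 : 59.3 : 11.6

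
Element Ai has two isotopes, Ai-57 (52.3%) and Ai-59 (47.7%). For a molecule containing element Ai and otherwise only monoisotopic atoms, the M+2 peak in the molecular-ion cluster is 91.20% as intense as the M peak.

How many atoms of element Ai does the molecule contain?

1

The M+2/M ratio from n Ai atoms is n · q/p = n · 0.477/0.523.
n = 0.9120 × 0.523/0.477 = 1.00 ≈ 1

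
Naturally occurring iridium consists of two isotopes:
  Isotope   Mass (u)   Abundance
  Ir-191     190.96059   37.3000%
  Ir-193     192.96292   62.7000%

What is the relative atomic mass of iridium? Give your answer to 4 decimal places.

Weight each isotope mass by its fractional abundance: 0.373000 × 190.96059 + 0.627000 × 192.96292
= 71.228300 + 120.987751 = 192.216051 u

192.2161 u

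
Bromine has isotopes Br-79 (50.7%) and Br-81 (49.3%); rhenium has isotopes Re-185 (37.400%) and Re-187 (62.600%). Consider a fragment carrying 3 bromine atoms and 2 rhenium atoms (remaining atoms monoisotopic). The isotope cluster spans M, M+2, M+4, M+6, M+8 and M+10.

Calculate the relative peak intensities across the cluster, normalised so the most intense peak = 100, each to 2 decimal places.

Bromine pattern (n=3): 0.13032384 : 0.38017547 : 0.36967753 : 0.11982316
Rhenium pattern (n=2): 0.139876 : 0.468248 : 0.391876
Convolve the two distributions (both contribute in 2-u steps):
  M: 0.13032384×0.139876 = 0.018229
  M+2: 0.13032384×0.468248 + 0.38017547×0.139876 = 0.114201
  M+4: 0.13032384×0.391876 + 0.38017547×0.468248 + 0.36967753×0.139876 = 0.280796
  M+6: 0.38017547×0.391876 + 0.36967753×0.468248 + 0.11982316×0.139876 = 0.338843
  M+8: 0.36967753×0.391876 + 0.11982316×0.468248 = 0.200975
  M+10: 0.11982316×0.391876 = 0.046956
Scale to base peak (0.338843) = 100: 5.38 : 33.70 : 82.87 : 100.00 : 59.31 : 13.86

5.38 : 33.70 : 82.87 : 100.00 : 59.31 : 13.86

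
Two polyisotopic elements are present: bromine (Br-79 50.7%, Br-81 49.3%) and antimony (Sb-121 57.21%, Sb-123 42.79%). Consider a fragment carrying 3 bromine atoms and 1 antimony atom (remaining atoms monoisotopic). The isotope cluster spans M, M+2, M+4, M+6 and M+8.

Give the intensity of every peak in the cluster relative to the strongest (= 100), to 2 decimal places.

Bromine pattern (n=3): 0.13032384 : 0.38017547 : 0.36967753 : 0.11982316
Antimony pattern (n=1): 0.5721 : 0.4279
Convolve the two distributions (both contribute in 2-u steps):
  M: 0.13032384×0.5721 = 0.074558
  M+2: 0.13032384×0.4279 + 0.38017547×0.5721 = 0.273264
  M+4: 0.38017547×0.4279 + 0.36967753×0.5721 = 0.374170
  M+6: 0.36967753×0.4279 + 0.11982316×0.5721 = 0.226736
  M+8: 0.11982316×0.4279 = 0.051272
Scale to base peak (0.374170) = 100: 19.93 : 73.03 : 100.00 : 60.60 : 13.70

19.93 : 73.03 : 100.00 : 60.60 : 13.70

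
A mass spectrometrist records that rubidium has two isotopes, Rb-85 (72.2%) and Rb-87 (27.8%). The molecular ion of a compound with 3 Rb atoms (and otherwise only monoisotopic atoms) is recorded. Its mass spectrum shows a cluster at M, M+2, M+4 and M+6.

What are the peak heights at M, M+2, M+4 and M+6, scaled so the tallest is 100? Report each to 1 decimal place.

Expanding (0.722 + 0.278)^3:
P(M) = 0.722^3 = 0.376367
P(M+2) = 3 × 0.722^2 × 0.278^1 = 0.434751
P(M+4) = 3 × 0.722^1 × 0.278^2 = 0.167397
P(M+6) = 0.278^3 = 0.021485
The M+2 peak is largest (0.434751); scaling to 100 gives 86.6 : 100.0 : 38.5 : 4.9.

86.6 : 100.0 : 38.5 : 4.9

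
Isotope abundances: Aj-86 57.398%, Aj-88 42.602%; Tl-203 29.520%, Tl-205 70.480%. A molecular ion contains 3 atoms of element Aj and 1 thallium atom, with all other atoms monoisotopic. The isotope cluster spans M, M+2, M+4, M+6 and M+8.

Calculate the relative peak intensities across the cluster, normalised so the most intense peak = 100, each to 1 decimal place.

14.3 : 66.2 : 100.0 : 62.5 : 14.0

Element Aj pattern (n=3): 0.18909946 : 0.42106075 : 0.31252013 : 0.07731967
Thallium pattern (n=1): 0.2952 : 0.7048
Convolve the two distributions (both contribute in 2-u steps):
  M: 0.18909946×0.2952 = 0.055822
  M+2: 0.18909946×0.7048 + 0.42106075×0.2952 = 0.257574
  M+4: 0.42106075×0.7048 + 0.31252013×0.2952 = 0.389020
  M+6: 0.31252013×0.7048 + 0.07731967×0.2952 = 0.243089
  M+8: 0.07731967×0.7048 = 0.054495
Scale to base peak (0.389020) = 100: 14.3 : 66.2 : 100.0 : 62.5 : 14.0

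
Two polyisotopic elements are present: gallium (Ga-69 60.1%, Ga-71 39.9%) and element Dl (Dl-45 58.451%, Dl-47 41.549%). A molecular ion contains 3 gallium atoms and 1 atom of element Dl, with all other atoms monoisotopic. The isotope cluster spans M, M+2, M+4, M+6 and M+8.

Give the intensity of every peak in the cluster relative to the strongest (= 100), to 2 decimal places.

Gallium pattern (n=3): 0.2170818 : 0.4323576 : 0.2870394 : 0.0635212
Element Dl pattern (n=1): 0.58451 : 0.41549
Convolve the two distributions (both contribute in 2-u steps):
  M: 0.2170818×0.58451 = 0.126886
  M+2: 0.2170818×0.41549 + 0.4323576×0.58451 = 0.342913
  M+4: 0.4323576×0.41549 + 0.2870394×0.58451 = 0.347418
  M+6: 0.2870394×0.41549 + 0.0635212×0.58451 = 0.156391
  M+8: 0.0635212×0.41549 = 0.026392
Scale to base peak (0.347418) = 100: 36.52 : 98.70 : 100.00 : 45.02 : 7.60

36.52 : 98.70 : 100.00 : 45.02 : 7.60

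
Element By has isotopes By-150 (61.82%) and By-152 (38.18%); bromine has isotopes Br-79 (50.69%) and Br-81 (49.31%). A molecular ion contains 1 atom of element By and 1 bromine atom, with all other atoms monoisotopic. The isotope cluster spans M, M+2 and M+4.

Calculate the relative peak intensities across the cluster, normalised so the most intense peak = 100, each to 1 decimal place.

62.9 : 100.0 : 37.8

Element By pattern (n=1): 0.6182 : 0.3818
Bromine pattern (n=1): 0.5069 : 0.4931
Convolve the two distributions (both contribute in 2-u steps):
  M: 0.6182×0.5069 = 0.313366
  M+2: 0.6182×0.4931 + 0.3818×0.5069 = 0.498369
  M+4: 0.3818×0.4931 = 0.188266
Scale to base peak (0.498369) = 100: 62.9 : 100.0 : 37.8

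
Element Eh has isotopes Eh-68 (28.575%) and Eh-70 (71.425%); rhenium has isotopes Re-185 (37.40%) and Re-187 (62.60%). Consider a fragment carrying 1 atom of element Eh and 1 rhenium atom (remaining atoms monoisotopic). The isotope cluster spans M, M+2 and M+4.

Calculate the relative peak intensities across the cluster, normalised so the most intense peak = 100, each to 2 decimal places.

Element Eh pattern (n=1): 0.28575 : 0.71425
Rhenium pattern (n=1): 0.3740 : 0.6260
Convolve the two distributions (both contribute in 2-u steps):
  M: 0.28575×0.3740 = 0.106871
  M+2: 0.28575×0.6260 + 0.71425×0.3740 = 0.446009
  M+4: 0.71425×0.6260 = 0.447121
Scale to base peak (0.447121) = 100: 23.90 : 99.75 : 100.00

23.90 : 99.75 : 100.00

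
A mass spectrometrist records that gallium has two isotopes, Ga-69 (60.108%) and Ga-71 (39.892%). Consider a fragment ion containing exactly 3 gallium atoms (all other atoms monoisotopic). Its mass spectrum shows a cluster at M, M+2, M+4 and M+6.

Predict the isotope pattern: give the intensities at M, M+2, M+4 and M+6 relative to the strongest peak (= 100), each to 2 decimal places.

Each Ga atom is independently Ga-69 (p = 0.60108) or Ga-71 (q = 0.39892); the cluster is the binomial expansion (p + q)^3.
P(M) = 0.60108^3 = 0.217169
P(M+2) = 3 × 0.60108^2 × 0.39892^1 = 0.432386
P(M+4) = 3 × 0.60108^1 × 0.39892^2 = 0.286963
P(M+6) = 0.39892^3 = 0.063483
The M+2 peak is largest (0.432386); scaling to 100 gives 50.23 : 100.00 : 66.37 : 14.68.

50.23 : 100.00 : 66.37 : 14.68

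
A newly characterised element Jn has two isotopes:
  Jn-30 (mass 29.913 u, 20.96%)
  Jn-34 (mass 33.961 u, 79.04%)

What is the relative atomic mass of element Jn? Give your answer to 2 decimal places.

33.11 u

The abundance-weighted mean is 0.2096 × 29.913 + 0.7904 × 33.961
= 6.2698 + 26.8428 = 33.1126 u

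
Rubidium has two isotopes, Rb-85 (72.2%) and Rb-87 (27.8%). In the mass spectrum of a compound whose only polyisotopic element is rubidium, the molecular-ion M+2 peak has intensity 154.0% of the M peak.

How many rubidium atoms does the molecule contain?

4

With n Rb atoms, P(M+2)/P(M) = C(n,1)·p^(n−1)q / p^n = n·q/p = n · 0.278/0.722.
n = 1.540 × 0.722/0.278 = 4.00 ≈ 4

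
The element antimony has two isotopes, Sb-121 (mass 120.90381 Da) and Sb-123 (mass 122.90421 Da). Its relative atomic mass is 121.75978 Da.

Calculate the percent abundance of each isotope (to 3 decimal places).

Let x be the fractional abundance of Sb-121; then Sb-123 has abundance 1 − x.
120.90381·x + 122.90421·(1 − x) = 121.75978
(120.90381 − 122.90421)·x = 121.75978 − 122.90421
x = -1.14443 / -2.00040 = 0.57210 → 57.210% Sb-121, 42.790% Sb-123.

Sb-121: 57.210%, Sb-123: 42.790%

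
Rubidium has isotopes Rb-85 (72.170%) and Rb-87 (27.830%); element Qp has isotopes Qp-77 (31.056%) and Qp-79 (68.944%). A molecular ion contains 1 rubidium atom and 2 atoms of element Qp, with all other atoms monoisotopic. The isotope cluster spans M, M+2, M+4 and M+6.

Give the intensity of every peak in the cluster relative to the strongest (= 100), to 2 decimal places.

Rubidium pattern (n=1): 0.7217 : 0.2783
Element Qp pattern (n=2): 0.09644751 : 0.42822497 : 0.47532751
Convolve the two distributions (both contribute in 2-u steps):
  M: 0.7217×0.09644751 = 0.069606
  M+2: 0.7217×0.42822497 + 0.2783×0.09644751 = 0.335891
  M+4: 0.7217×0.47532751 + 0.2783×0.42822497 = 0.462219
  M+6: 0.2783×0.47532751 = 0.132284
Scale to base peak (0.462219) = 100: 15.06 : 72.67 : 100.00 : 28.62

15.06 : 72.67 : 100.00 : 28.62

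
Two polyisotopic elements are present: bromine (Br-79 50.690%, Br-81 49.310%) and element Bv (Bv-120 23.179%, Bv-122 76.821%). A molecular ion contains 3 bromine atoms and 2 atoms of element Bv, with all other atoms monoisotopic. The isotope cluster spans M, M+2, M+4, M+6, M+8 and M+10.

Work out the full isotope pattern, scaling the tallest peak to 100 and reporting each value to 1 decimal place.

1.9 : 18.4 : 64.0 : 100.0 : 72.0 : 19.5

Bromine pattern (n=3): 0.13024674 : 0.3801026 : 0.36975457 : 0.11989609
Element Bv pattern (n=2): 0.0537266 : 0.35612679 : 0.5901466
Convolve the two distributions (both contribute in 2-u steps):
  M: 0.13024674×0.0537266 = 0.006998
  M+2: 0.13024674×0.35612679 + 0.3801026×0.0537266 = 0.066806
  M+4: 0.13024674×0.5901466 + 0.3801026×0.35612679 + 0.36975457×0.0537266 = 0.232095
  M+6: 0.3801026×0.5901466 + 0.36975457×0.35612679 + 0.11989609×0.0537266 = 0.362437
  M+8: 0.36975457×0.5901466 + 0.11989609×0.35612679 = 0.260908
  M+10: 0.11989609×0.5901466 = 0.070756
Scale to base peak (0.362437) = 100: 1.9 : 18.4 : 64.0 : 100.0 : 72.0 : 19.5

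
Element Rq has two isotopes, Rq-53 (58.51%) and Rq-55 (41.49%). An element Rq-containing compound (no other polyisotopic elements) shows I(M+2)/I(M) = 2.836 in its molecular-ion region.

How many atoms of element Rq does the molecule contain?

The M+2/M ratio from n Rq atoms is n · q/p = n · 0.4149/0.5851.
n = 2.836 × 0.5851/0.4149 = 4.00 ≈ 4

4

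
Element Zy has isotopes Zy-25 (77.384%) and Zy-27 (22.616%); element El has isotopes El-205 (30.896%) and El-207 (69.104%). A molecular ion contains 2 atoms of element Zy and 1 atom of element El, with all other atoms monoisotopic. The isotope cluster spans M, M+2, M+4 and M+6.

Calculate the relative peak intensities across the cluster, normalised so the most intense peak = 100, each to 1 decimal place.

Element Zy pattern (n=2): 0.59882835 : 0.35002331 : 0.05114835
Element El pattern (n=1): 0.30896 : 0.69104
Convolve the two distributions (both contribute in 2-u steps):
  M: 0.59882835×0.30896 = 0.185014
  M+2: 0.59882835×0.69104 + 0.35002331×0.30896 = 0.521958
  M+4: 0.35002331×0.69104 + 0.05114835×0.30896 = 0.257683
  M+6: 0.05114835×0.69104 = 0.035346
Scale to base peak (0.521958) = 100: 35.4 : 100.0 : 49.4 : 6.8

35.4 : 100.0 : 49.4 : 6.8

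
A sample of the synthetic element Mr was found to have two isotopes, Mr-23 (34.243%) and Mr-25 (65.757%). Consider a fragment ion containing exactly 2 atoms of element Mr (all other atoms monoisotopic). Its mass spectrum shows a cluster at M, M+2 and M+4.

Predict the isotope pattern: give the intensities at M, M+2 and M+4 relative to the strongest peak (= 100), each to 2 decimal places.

The 2 Mr atoms are independent, so intensities follow the terms of (0.34243 + 0.65757)^2.
P(M) = 0.34243^2 = 0.117258
P(M+2) = 2 × 0.34243^1 × 0.65757^1 = 0.450343
P(M+4) = 0.65757^2 = 0.432398
The M+2 peak is largest (0.450343); scaling to 100 gives 26.04 : 100.00 : 96.02.

26.04 : 100.00 : 96.02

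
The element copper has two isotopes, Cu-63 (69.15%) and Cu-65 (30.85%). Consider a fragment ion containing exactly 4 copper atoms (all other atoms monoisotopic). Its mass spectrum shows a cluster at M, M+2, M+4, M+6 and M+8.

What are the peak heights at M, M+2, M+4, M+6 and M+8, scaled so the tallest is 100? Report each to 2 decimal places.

56.04 : 100.00 : 66.92 : 19.90 : 2.22

Each Cu atom is independently Cu-63 (p = 0.6915) or Cu-65 (q = 0.3085); the cluster is the binomial expansion (p + q)^4.
P(M) = 0.6915^4 = 0.228649
P(M+2) = 4 × 0.6915^3 × 0.3085^1 = 0.408030
P(M+4) = 6 × 0.6915^2 × 0.3085^2 = 0.273052
P(M+6) = 4 × 0.6915^1 × 0.3085^3 = 0.081212
P(M+8) = 0.3085^4 = 0.009058
The M+2 peak is largest (0.408030); scaling to 100 gives 56.04 : 100.00 : 66.92 : 19.90 : 2.22.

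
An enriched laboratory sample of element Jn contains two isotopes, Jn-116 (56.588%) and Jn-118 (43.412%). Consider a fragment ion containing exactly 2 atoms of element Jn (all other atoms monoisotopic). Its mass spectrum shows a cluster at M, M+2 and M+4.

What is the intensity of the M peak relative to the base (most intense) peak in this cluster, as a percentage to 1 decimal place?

(0.56588 + 0.43412)^2 gives M 0.3202, M+2 0.4913, M+4 0.1885; the largest is M+2.
P(M+2) = C(2,1) × 0.56588^1 × 0.43412^1 = 2 × 0.56588 × 0.43412 = 0.491320 (base)
P(M) = C(2,0) × 0.56588^2 × 0.43412^0 = 1 × 0.32022017 × 1.0000 = 0.320220
Relative intensity = 0.320220 / 0.491320 × 100 = 65.2

65.2%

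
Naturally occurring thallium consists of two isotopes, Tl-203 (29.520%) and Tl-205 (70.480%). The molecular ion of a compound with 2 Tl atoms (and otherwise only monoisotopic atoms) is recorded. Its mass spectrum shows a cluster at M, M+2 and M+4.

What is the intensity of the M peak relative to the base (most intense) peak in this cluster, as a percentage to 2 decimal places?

Binomial terms of (0.29520 + 0.70480)^2: M 0.0871, M+2 0.4161, M+4 0.4967 → M+4 is the base peak.
P(M+4) = C(2,2) × 0.29520^0 × 0.70480^2 = 1 × 1.0000 × 0.49674304 = 0.496743 (base)
P(M) = C(2,0) × 0.29520^2 × 0.70480^0 = 1 × 0.08714304 × 1.0000 = 0.087143
Relative intensity = 0.087143 / 0.496743 × 100 = 17.54

17.54%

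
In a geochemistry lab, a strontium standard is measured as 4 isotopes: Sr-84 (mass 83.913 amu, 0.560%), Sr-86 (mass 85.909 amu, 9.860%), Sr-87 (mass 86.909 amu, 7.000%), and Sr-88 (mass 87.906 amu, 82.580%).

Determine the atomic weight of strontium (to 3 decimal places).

87.617 amu

Ar = Σ fᵢ·mᵢ = 0.00560 × 83.913 + 0.09860 × 85.909 + 0.07000 × 86.909 + 0.82580 × 87.906
= 0.4699 + 8.4706 + 6.0836 + 72.5928 = 87.6169 amu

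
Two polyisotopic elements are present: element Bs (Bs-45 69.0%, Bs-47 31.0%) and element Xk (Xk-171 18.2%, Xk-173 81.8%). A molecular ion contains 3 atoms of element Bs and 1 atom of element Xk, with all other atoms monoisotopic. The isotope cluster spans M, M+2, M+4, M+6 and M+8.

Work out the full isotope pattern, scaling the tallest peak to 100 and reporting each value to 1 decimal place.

Element Bs pattern (n=3): 0.328509 : 0.442773 : 0.198927 : 0.029791
Element Xk pattern (n=1): 0.1820 : 0.8180
Convolve the two distributions (both contribute in 2-u steps):
  M: 0.328509×0.1820 = 0.059789
  M+2: 0.328509×0.8180 + 0.442773×0.1820 = 0.349305
  M+4: 0.442773×0.8180 + 0.198927×0.1820 = 0.398393
  M+6: 0.198927×0.8180 + 0.029791×0.1820 = 0.168144
  M+8: 0.029791×0.8180 = 0.024369
Scale to base peak (0.398393) = 100: 15.0 : 87.7 : 100.0 : 42.2 : 6.1

15.0 : 87.7 : 100.0 : 42.2 : 6.1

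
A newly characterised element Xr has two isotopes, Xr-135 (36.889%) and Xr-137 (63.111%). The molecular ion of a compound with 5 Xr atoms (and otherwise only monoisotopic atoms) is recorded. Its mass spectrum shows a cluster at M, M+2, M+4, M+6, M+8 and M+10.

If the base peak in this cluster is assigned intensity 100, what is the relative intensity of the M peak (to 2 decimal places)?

(0.36889 + 0.63111)^5 gives M 0.0068, M+2 0.0584, M+4 0.1999, M+6 0.3421, M+8 0.2926, M+10 0.1001; the largest is M+6.
P(M+6) = C(5,3) × 0.36889^2 × 0.63111^3 = 10 × 0.13607983 × 0.25137101 = 0.342065 (base)
P(M) = C(5,0) × 0.36889^5 × 0.63111^0 = 1 × 0.006831 × 1.0000 = 0.006831
Relative intensity = 0.006831 / 0.342065 × 100 = 2.00

2.00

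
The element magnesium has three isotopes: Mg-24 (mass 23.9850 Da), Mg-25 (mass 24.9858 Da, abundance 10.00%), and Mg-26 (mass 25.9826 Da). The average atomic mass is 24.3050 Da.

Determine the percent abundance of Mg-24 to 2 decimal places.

Let x and y be the fractions of Mg-24 and Mg-26. Then x + y = 1 − 0.1000 = 0.9000 and 23.9850x + 25.9826y = 24.3050 − 0.1000×24.9858 = 21.80642.
Substituting: 23.9850x + 25.9826(0.9000 − x) = 21.80642
(23.9850 − 25.9826)x = -1.57792  ⇒  x = 0.78991, y = 0.11009
Mg-24: 78.99%, Mg-26: 11.01%.

78.99%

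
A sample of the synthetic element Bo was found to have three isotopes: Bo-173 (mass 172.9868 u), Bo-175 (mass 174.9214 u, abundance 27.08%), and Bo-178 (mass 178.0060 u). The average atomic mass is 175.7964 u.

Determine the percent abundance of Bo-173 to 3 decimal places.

27.381%

Let x and y be the fractions of Bo-173 and Bo-178. Then x + y = 1 − 0.2708 = 0.7292 and 172.9868x + 178.0060y = 175.7964 − 0.2708×174.9214 = 128.42768488.
Substituting: 172.9868x + 178.0060(0.7292 − x) = 128.42768488
(172.9868 − 178.0060)x = -1.37429032  ⇒  x = 0.27381, y = 0.45539
Bo-173: 27.381%, Bo-178: 45.539%.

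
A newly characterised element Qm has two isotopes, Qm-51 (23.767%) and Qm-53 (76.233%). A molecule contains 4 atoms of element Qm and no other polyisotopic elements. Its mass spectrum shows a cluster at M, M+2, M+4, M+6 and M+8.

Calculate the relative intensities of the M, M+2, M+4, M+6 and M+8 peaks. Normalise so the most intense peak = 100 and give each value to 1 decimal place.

0.8 : 9.7 : 46.8 : 100.0 : 80.2

Expanding (0.23767 + 0.76233)^4:
P(M) = 0.23767^4 = 0.003191
P(M+2) = 4 × 0.23767^3 × 0.76233^1 = 0.040938
P(M+4) = 6 × 0.23767^2 × 0.76233^2 = 0.196964
P(M+6) = 4 × 0.23767^1 × 0.76233^3 = 0.421176
P(M+8) = 0.76233^4 = 0.337732
The M+6 peak is largest (0.421176); scaling to 100 gives 0.8 : 9.7 : 46.8 : 100.0 : 80.2.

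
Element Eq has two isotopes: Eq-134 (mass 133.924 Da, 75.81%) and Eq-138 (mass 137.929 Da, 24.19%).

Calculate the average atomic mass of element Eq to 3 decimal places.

Ar = Σ fᵢ·mᵢ = 0.7581 × 133.924 + 0.2419 × 137.929
= 101.5278 + 33.3650 = 134.8928 Da

134.893 Da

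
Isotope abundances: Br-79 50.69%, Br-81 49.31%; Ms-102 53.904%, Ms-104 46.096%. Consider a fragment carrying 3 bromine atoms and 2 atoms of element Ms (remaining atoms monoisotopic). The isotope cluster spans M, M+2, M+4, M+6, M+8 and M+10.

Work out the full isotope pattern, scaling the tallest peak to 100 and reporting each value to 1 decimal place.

11.7 : 54.1 : 100.0 : 92.4 : 42.6 : 7.9

Bromine pattern (n=3): 0.13024674 : 0.3801026 : 0.36975457 : 0.11989609
Element Ms pattern (n=2): 0.29056412 : 0.49695176 : 0.21248412
Convolve the two distributions (both contribute in 2-u steps):
  M: 0.13024674×0.29056412 = 0.037845
  M+2: 0.13024674×0.49695176 + 0.3801026×0.29056412 = 0.175171
  M+4: 0.13024674×0.21248412 + 0.3801026×0.49695176 + 0.36975457×0.29056412 = 0.324005
  M+6: 0.3801026×0.21248412 + 0.36975457×0.49695176 + 0.11989609×0.29056412 = 0.299353
  M+8: 0.36975457×0.21248412 + 0.11989609×0.49695176 = 0.138150
  M+10: 0.11989609×0.21248412 = 0.025476
Scale to base peak (0.324005) = 100: 11.7 : 54.1 : 100.0 : 92.4 : 42.6 : 7.9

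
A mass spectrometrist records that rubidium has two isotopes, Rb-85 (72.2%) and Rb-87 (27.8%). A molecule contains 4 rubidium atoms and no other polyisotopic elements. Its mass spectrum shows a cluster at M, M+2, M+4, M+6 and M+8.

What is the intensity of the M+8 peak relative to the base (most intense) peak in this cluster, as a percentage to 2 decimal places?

1.43%

(0.722 + 0.278)^4 gives M 0.2717, M+2 0.4185, M+4 0.2417, M+6 0.0620, M+8 0.0060; the largest is M+2.
P(M+2) = C(4,1) × 0.722^3 × 0.278^1 = 4 × 0.37636705 × 0.2780 = 0.418520 (base)
P(M+8) = C(4,4) × 0.722^0 × 0.278^4 = 1 × 1.0000 × 0.00597282 = 0.005973
Relative intensity = 0.005973 / 0.418520 × 100 = 1.43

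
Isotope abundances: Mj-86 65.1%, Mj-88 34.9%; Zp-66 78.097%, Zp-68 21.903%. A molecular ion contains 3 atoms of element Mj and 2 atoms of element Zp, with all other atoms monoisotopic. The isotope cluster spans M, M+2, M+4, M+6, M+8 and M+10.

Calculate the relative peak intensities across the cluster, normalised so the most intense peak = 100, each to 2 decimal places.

Element Mj pattern (n=3): 0.27589445 : 0.44371965 : 0.23787735 : 0.04250855
Element Zp pattern (n=2): 0.60991414 : 0.34211172 : 0.04797414
Convolve the two distributions (both contribute in 2-u steps):
  M: 0.27589445×0.60991414 = 0.168272
  M+2: 0.27589445×0.34211172 + 0.44371965×0.60991414 = 0.365018
  M+4: 0.27589445×0.04797414 + 0.44371965×0.34211172 + 0.23787735×0.60991414 = 0.310122
  M+6: 0.44371965×0.04797414 + 0.23787735×0.34211172 + 0.04250855×0.60991414 = 0.128594
  M+8: 0.23787735×0.04797414 + 0.04250855×0.34211172 = 0.025955
  M+10: 0.04250855×0.04797414 = 0.002039
Scale to base peak (0.365018) = 100: 46.10 : 100.00 : 84.96 : 35.23 : 7.11 : 0.56

46.10 : 100.00 : 84.96 : 35.23 : 7.11 : 0.56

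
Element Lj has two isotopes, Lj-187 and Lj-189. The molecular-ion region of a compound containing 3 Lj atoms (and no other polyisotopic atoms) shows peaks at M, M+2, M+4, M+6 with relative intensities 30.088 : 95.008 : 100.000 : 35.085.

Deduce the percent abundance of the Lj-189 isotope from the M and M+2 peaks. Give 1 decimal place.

Write p for the Lj-187 fraction. I(M+2)/I(M) = [C(3,1)·p^2·(1−p)] / p^3 = 3·(1−p)/p = 95.008/30.088 = 3.1577
(1−p)/p = 3.1577/3 = 1.0526  ⇒  p = 1/(1 + 1.0526) = 0.4872
Lj-187: 48.7%, Lj-189: 51.3%.

51.3%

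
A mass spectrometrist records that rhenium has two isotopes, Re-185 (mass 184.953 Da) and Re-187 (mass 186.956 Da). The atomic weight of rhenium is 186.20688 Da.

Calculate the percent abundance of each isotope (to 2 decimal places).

Re-185: 37.40%, Re-187: 62.60%

Let x be the fractional abundance of Re-185; then Re-187 has abundance 1 − x.
184.953·x + 186.956·(1 − x) = 186.20688
(184.953 − 186.956)·x = 186.20688 − 186.956
x = -0.74912 / -2.003 = 0.37400 → 37.40% Re-185, 62.60% Re-187.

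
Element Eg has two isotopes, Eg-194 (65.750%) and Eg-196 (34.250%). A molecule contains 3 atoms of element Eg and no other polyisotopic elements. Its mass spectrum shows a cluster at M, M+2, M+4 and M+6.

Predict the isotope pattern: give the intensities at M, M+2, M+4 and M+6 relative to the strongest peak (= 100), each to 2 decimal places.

63.99 : 100.00 : 52.09 : 9.04

The 3 Eg atoms are independent, so intensities follow the terms of (0.65750 + 0.34250)^3.
P(M) = 0.65750^3 = 0.284241
P(M+2) = 3 × 0.65750^2 × 0.34250^1 = 0.444195
P(M+4) = 3 × 0.65750^1 × 0.34250^2 = 0.231387
P(M+6) = 0.34250^3 = 0.040177
The M+2 peak is largest (0.444195); scaling to 100 gives 63.99 : 100.00 : 52.09 : 9.04.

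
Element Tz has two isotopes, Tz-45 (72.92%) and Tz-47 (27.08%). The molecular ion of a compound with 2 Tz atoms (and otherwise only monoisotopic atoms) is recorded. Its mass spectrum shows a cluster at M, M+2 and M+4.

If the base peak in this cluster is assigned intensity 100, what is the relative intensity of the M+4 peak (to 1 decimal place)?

13.8

Term probabilities: M 0.5317, M+2 0.3949, M+4 0.0733. Base peak = M.
P(M) = C(2,0) × 0.7292^2 × 0.2708^0 = 1 × 0.53173264 × 1.0000 = 0.531733 (base)
P(M+4) = C(2,2) × 0.7292^0 × 0.2708^2 = 1 × 1.0000 × 0.07333264 = 0.073333
Relative intensity = 0.073333 / 0.531733 × 100 = 13.8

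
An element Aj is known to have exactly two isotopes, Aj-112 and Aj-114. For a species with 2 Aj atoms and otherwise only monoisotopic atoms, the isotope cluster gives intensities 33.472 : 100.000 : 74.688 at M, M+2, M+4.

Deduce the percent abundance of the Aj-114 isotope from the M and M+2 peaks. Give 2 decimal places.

Write p for the Aj-112 fraction. I(M+2)/I(M) = [C(2,1)·p^1·(1−p)] / p^2 = 2·(1−p)/p = 100.000/33.472 = 2.9876
(1−p)/p = 2.9876/2 = 1.4938  ⇒  p = 1/(1 + 1.4938) = 0.4010
Aj-112: 40.10%, Aj-114: 59.90%.

59.90%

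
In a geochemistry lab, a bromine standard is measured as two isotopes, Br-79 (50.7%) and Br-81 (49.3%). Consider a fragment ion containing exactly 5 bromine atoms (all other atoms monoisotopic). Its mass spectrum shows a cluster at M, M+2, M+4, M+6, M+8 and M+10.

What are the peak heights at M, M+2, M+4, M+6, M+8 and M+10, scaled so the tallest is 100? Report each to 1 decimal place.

10.6 : 51.4 : 100.0 : 97.2 : 47.3 : 9.2

Expanding (0.507 + 0.493)^5:
P(M) = 0.507^5 = 0.033500
P(M+2) = 5 × 0.507^4 × 0.493^1 = 0.162873
P(M+4) = 10 × 0.507^3 × 0.493^2 = 0.316751
P(M+6) = 10 × 0.507^2 × 0.493^3 = 0.308004
P(M+8) = 5 × 0.507^1 × 0.493^4 = 0.149750
P(M+10) = 0.493^5 = 0.029123
The M+4 peak is largest (0.316751); scaling to 100 gives 10.6 : 51.4 : 100.0 : 97.2 : 47.3 : 9.2.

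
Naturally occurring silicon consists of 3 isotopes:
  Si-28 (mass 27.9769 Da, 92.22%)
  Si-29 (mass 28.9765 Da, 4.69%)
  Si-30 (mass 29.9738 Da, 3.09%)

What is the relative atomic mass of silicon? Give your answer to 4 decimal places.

The abundance-weighted mean is 0.9222 × 27.9769 + 0.0469 × 28.9765 + 0.0309 × 29.9738
= 25.80030 + 1.35900 + 0.92619 = 28.08549 Da

28.0855 Da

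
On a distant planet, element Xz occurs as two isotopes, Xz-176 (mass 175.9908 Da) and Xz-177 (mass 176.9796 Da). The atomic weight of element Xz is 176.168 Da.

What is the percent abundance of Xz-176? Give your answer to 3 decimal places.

82.079%

Writing the weighted mean with unknown fraction x of Xz-176:
175.9908·x + 176.9796·(1 − x) = 176.168
(175.9908 − 176.9796)·x = 176.168 − 176.9796
x = -0.8116 / -0.9888 = 0.82079 → 82.079% Xz-176, 17.921% Xz-177.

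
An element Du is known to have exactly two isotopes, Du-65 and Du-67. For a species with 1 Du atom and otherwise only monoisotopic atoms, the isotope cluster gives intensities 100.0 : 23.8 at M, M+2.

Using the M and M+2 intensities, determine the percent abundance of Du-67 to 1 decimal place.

If p is the fraction of Du that is Du-65, then I(M+2)/I(M) = [C(1,1)·p^0·(1−p)] / p^1 = 1·(1−p)/p = 23.8/100.0 = 0.2380
(1−p)/p = 0.2380/1 = 0.2380  ⇒  p = 1/(1 + 0.2380) = 0.8078
Du-65: 80.8%, Du-67: 19.2%.

19.2%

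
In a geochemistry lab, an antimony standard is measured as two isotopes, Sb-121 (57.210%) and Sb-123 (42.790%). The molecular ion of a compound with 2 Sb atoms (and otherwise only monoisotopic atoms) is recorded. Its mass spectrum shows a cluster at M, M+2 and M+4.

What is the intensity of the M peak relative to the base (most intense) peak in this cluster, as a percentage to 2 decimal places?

Binomial terms of (0.57210 + 0.42790)^2: M 0.3273, M+2 0.4896, M+4 0.1831 → M+2 is the base peak.
P(M+2) = C(2,1) × 0.57210^1 × 0.42790^1 = 2 × 0.5721 × 0.4279 = 0.489603 (base)
P(M) = C(2,0) × 0.57210^2 × 0.42790^0 = 1 × 0.32729841 × 1.0000 = 0.327298
Relative intensity = 0.327298 / 0.489603 × 100 = 66.85

66.85%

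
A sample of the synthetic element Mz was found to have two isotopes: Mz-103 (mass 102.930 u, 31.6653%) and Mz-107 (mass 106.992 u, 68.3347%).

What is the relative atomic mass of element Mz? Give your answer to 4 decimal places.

Ar = Σ fᵢ·mᵢ = 0.316653 × 102.930 + 0.683347 × 106.992
= 32.59309 + 73.11266 = 105.70575 u

105.7058 u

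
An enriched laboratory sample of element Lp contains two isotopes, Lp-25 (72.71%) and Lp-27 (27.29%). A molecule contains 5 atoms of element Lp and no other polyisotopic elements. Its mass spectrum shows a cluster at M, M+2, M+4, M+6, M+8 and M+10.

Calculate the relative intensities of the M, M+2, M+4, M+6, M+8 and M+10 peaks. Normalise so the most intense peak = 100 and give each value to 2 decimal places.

53.29 : 100.00 : 75.07 : 28.17 : 5.29 : 0.40

The 5 Lp atoms are independent, so intensities follow the terms of (0.7271 + 0.2729)^5.
P(M) = 0.7271^5 = 0.203222
P(M+2) = 5 × 0.7271^4 × 0.2729^1 = 0.381373
P(M+4) = 10 × 0.7271^3 × 0.2729^2 = 0.286279
P(M+6) = 10 × 0.7271^2 × 0.2729^3 = 0.107448
P(M+8) = 5 × 0.7271^1 × 0.2729^4 = 0.020164
P(M+10) = 0.2729^5 = 0.001514
The M+2 peak is largest (0.381373); scaling to 100 gives 53.29 : 100.00 : 75.07 : 28.17 : 5.29 : 0.40.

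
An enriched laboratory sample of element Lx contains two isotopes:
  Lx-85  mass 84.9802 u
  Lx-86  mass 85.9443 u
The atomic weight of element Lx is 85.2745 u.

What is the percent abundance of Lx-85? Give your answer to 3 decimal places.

69.474%

Let x be the fractional abundance of Lx-85; then Lx-86 has abundance 1 − x.
84.9802·x + 85.9443·(1 − x) = 85.2745
(84.9802 − 85.9443)·x = 85.2745 − 85.9443
x = -0.6698 / -0.9641 = 0.69474 → 69.474% Lx-85, 30.526% Lx-86.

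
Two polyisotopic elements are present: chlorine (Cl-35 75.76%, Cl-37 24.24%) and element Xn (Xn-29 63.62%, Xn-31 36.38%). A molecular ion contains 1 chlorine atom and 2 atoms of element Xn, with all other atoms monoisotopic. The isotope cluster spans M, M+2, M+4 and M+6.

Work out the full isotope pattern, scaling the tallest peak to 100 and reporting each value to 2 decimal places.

Chlorine pattern (n=1): 0.7576 : 0.2424
Element Xn pattern (n=2): 0.40475044 : 0.46289912 : 0.13235044
Convolve the two distributions (both contribute in 2-u steps):
  M: 0.7576×0.40475044 = 0.306639
  M+2: 0.7576×0.46289912 + 0.2424×0.40475044 = 0.448804
  M+4: 0.7576×0.13235044 + 0.2424×0.46289912 = 0.212475
  M+6: 0.2424×0.13235044 = 0.032082
Scale to base peak (0.448804) = 100: 68.32 : 100.00 : 47.34 : 7.15

68.32 : 100.00 : 47.34 : 7.15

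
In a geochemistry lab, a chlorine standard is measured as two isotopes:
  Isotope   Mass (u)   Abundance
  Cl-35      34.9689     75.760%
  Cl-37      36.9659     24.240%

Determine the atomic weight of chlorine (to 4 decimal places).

35.4530 u

Average mass = Σ (abundance × isotope mass) = 0.75760 × 34.9689 + 0.24240 × 36.9659
= 26.49244 + 8.96053 = 35.45297 u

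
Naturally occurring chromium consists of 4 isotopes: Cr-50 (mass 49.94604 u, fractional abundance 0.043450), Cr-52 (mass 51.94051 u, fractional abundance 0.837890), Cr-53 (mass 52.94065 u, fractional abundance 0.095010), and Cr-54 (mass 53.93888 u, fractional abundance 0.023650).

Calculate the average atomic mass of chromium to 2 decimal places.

52.00 u

Average mass = Σ (abundance × isotope mass) = 0.043450 × 49.94604 + 0.837890 × 51.94051 + 0.095010 × 52.94065 + 0.023650 × 53.93888
= 2.170155 + 43.520434 + 5.029891 + 1.275655 = 51.996135 u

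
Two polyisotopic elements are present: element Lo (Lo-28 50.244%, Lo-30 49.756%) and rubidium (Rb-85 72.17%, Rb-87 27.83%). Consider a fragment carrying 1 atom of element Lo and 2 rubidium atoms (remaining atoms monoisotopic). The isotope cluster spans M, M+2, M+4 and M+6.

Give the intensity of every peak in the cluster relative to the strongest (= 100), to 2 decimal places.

56.77 : 100.00 : 51.80 : 8.36

Element Lo pattern (n=1): 0.50244 : 0.49756
Rubidium pattern (n=2): 0.52085089 : 0.40169822 : 0.07745089
Convolve the two distributions (both contribute in 2-u steps):
  M: 0.50244×0.52085089 = 0.261696
  M+2: 0.50244×0.40169822 + 0.49756×0.52085089 = 0.460984
  M+4: 0.50244×0.07745089 + 0.49756×0.40169822 = 0.238783
  M+6: 0.49756×0.07745089 = 0.038536
Scale to base peak (0.460984) = 100: 56.77 : 100.00 : 51.80 : 8.36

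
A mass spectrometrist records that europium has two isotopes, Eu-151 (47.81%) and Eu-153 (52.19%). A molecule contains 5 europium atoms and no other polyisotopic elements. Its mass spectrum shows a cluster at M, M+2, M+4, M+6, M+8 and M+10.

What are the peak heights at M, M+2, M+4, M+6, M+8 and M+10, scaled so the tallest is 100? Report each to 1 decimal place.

The 5 Eu atoms are independent, so intensities follow the terms of (0.4781 + 0.5219)^5.
P(M) = 0.4781^5 = 0.024980
P(M+2) = 5 × 0.4781^4 × 0.5219^1 = 0.136343
P(M+4) = 10 × 0.4781^3 × 0.5219^2 = 0.297667
P(M+6) = 10 × 0.4781^2 × 0.5219^3 = 0.324937
P(M+8) = 5 × 0.4781^1 × 0.5219^4 = 0.177353
P(M+10) = 0.5219^5 = 0.038720
The M+6 peak is largest (0.324937); scaling to 100 gives 7.7 : 42.0 : 91.6 : 100.0 : 54.6 : 11.9.

7.7 : 42.0 : 91.6 : 100.0 : 54.6 : 11.9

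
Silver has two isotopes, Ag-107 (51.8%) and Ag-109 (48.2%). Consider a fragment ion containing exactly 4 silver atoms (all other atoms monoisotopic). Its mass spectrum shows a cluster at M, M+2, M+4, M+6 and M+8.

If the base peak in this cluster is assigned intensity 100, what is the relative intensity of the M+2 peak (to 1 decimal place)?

Binomial terms of (0.518 + 0.482)^4: M 0.0720, M+2 0.2680, M+4 0.3740, M+6 0.2320, M+8 0.0540 → M+4 is the base peak.
P(M+4) = C(4,2) × 0.518^2 × 0.482^2 = 6 × 0.268324 × 0.232324 = 0.374029 (base)
P(M+2) = C(4,1) × 0.518^3 × 0.482^1 = 4 × 0.13899183 × 0.4820 = 0.267976
Relative intensity = 0.267976 / 0.374029 × 100 = 71.6

71.6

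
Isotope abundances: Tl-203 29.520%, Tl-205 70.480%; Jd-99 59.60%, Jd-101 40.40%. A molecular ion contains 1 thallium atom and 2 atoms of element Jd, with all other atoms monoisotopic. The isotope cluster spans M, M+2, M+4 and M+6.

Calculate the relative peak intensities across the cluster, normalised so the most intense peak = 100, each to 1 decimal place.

Thallium pattern (n=1): 0.2952 : 0.7048
Element Jd pattern (n=2): 0.355216 : 0.481568 : 0.163216
Convolve the two distributions (both contribute in 2-u steps):
  M: 0.2952×0.355216 = 0.104860
  M+2: 0.2952×0.481568 + 0.7048×0.355216 = 0.392515
  M+4: 0.2952×0.163216 + 0.7048×0.481568 = 0.387590
  M+6: 0.7048×0.163216 = 0.115035
Scale to base peak (0.392515) = 100: 26.7 : 100.0 : 98.7 : 29.3

26.7 : 100.0 : 98.7 : 29.3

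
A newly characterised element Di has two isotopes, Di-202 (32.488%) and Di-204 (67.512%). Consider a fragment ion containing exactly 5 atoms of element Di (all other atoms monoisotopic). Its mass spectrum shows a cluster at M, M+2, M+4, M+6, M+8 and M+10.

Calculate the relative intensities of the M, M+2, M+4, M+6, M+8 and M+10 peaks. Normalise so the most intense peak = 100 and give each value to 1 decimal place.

Each Di atom is independently Di-202 (p = 0.32488) or Di-204 (q = 0.67512); the cluster is the binomial expansion (p + q)^5.
P(M) = 0.32488^5 = 0.003619
P(M+2) = 5 × 0.32488^4 × 0.67512^1 = 0.037605
P(M+4) = 10 × 0.32488^3 × 0.67512^2 = 0.156290
P(M+6) = 10 × 0.32488^2 × 0.67512^3 = 0.324780
P(M+8) = 5 × 0.32488^1 × 0.67512^4 = 0.337456
P(M+10) = 0.67512^5 = 0.140251
The M+8 peak is largest (0.337456); scaling to 100 gives 1.1 : 11.1 : 46.3 : 96.2 : 100.0 : 41.6.

1.1 : 11.1 : 46.3 : 96.2 : 100.0 : 41.6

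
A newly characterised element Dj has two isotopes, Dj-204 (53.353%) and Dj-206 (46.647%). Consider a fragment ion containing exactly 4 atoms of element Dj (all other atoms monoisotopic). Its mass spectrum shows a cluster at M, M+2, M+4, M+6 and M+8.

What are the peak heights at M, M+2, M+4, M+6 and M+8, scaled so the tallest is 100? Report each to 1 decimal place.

Expanding (0.53353 + 0.46647)^4:
P(M) = 0.53353^4 = 0.081028
P(M+2) = 4 × 0.53353^3 × 0.46647^1 = 0.283374
P(M+4) = 6 × 0.53353^2 × 0.46647^2 = 0.371635
P(M+6) = 4 × 0.53353^1 × 0.46647^3 = 0.216616
P(M+8) = 0.46647^4 = 0.047347
The M+4 peak is largest (0.371635); scaling to 100 gives 21.8 : 76.3 : 100.0 : 58.3 : 12.7.

21.8 : 76.3 : 100.0 : 58.3 : 12.7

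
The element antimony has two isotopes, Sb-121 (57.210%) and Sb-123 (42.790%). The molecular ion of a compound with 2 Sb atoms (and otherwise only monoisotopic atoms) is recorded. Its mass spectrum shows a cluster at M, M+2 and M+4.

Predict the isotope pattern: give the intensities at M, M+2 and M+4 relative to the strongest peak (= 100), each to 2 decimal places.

The 2 Sb atoms are independent, so intensities follow the terms of (0.57210 + 0.42790)^2.
P(M) = 0.57210^2 = 0.327298
P(M+2) = 2 × 0.57210^1 × 0.42790^1 = 0.489603
P(M+4) = 0.42790^2 = 0.183098
The M+2 peak is largest (0.489603); scaling to 100 gives 66.85 : 100.00 : 37.40.

66.85 : 100.00 : 37.40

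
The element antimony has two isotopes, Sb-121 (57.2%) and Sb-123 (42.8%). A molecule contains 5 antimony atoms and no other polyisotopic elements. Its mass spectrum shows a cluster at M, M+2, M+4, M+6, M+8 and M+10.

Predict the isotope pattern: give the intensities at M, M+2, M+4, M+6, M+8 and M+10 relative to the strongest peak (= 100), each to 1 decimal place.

17.9 : 66.8 : 100.0 : 74.8 : 28.0 : 4.2

The 5 Sb atoms are independent, so intensities follow the terms of (0.572 + 0.428)^5.
P(M) = 0.572^5 = 0.061232
P(M+2) = 5 × 0.572^4 × 0.428^1 = 0.229086
P(M+4) = 10 × 0.572^3 × 0.428^2 = 0.342827
P(M+6) = 10 × 0.572^2 × 0.428^3 = 0.256521
P(M+8) = 5 × 0.572^1 × 0.428^4 = 0.095971
P(M+10) = 0.428^5 = 0.014362
The M+4 peak is largest (0.342827); scaling to 100 gives 17.9 : 66.8 : 100.0 : 74.8 : 28.0 : 4.2.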